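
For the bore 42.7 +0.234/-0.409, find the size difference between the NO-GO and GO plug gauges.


GO = nominal - lower_tol (smallest hole = maximum material condition)
GO = 42.7 - 0.409 = 42.291
NO-GO = nominal + upper_tol (largest hole = least material condition)
NO-GO = 42.7 + 0.234 = 42.934
spread = NO-GO - GO = 42.934 - 42.291 = 0.6430

0.6430


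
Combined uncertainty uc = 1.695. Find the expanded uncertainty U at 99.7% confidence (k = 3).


U = k * uc
U = 3 * 1.695
U = 5.0850

5.0850


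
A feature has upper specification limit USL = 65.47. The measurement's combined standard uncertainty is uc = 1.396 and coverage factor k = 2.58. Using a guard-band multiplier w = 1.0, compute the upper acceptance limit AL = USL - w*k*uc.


U = k * uc = 2.58 * 1.396 = 3.60168
guard band g = w * U = 1.0 * 3.60168 = 3.60168
AL = USL - g = 65.47 - 3.60168
AL = 61.8683

61.8683


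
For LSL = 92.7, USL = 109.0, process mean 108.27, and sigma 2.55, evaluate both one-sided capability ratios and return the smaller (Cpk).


Cpu = (USL - mean) / (3*sigma) = (109.0 - 108.27) / (3*2.55) = 0.0954
Cpl = (mean - LSL) / (3*sigma) = (108.27 - 92.7) / (3*2.55) = 2.0353
Cpk = min(Cpu, Cpl) = 0.0954

0.0954


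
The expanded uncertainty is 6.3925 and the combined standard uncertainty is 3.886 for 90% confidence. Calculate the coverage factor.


k = U / uc
k = 6.3925 / 3.886
k = 1.645

1.645


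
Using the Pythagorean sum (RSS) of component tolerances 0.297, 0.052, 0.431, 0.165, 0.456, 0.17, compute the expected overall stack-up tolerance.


RSS = sqrt(0.297^2 + 0.052^2 + 0.431^2 + 0.165^2 + 0.456^2 + 0.17^2)
= sqrt(0.540735)
= 0.7353

0.7353


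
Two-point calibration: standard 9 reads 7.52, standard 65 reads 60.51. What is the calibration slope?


slope = (y2 - y1) / (x2 - x1)
= (60.51 - 7.52) / (65 - 9)
= 52.9900 / 56
= 0.9462

0.9462


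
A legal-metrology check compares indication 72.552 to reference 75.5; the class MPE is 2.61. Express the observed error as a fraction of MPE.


e = indication - reference = 72.552 - 75.5 = -2.9480
|e| = 2.9480
ratio = |e| / MPE = 2.9480 / 2.61
ratio = 1.1295

1.1295


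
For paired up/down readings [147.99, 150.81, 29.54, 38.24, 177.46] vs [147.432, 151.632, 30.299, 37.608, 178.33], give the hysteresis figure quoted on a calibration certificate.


|147.99 - 147.432| = 0.5580
|150.81 - 151.632| = 0.8220
|29.54 - 30.299| = 0.7590
|38.24 - 37.608| = 0.6320
|177.46 - 178.33| = 0.8700
hysteresis = max(diffs) = 0.8700

0.8700


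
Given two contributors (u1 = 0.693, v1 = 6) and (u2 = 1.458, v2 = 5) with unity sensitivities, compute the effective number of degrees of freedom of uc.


uc = sqrt(u1^2 + u2^2) = sqrt(0.693^2 + 1.458^2) = 1.614315
v_eff = uc^4 / (u1^4/v1 + u2^4/v2)
= 1.614315^4 / (0.693^4/6 + 1.458^4/5)
= 6.7913033 / 0.94221437
v_eff = 7.2078

7.2078


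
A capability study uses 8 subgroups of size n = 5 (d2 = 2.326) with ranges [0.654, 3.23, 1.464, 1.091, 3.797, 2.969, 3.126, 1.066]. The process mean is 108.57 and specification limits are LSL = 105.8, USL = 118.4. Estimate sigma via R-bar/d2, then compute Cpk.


R_bar = (0.654 + 3.23 + 1.464 + 1.091 + 3.797 + 2.969 + 3.126 + 1.066) / 8 = 2.174625
sigma = R_bar / d2 = 2.174625 / 2.326 = 0.93492046
Cp = (USL - LSL)/(6*sigma) = (118.4 - 105.8)/(6*0.93492046) = 2.2462
Cpu = (118.4 - 108.57)/(3*0.93492046) = 3.5048
Cpl = (108.57 - 105.8)/(3*0.93492046) = 0.9876
Cpk = min(Cpu, Cpl) = 0.9876

0.9876


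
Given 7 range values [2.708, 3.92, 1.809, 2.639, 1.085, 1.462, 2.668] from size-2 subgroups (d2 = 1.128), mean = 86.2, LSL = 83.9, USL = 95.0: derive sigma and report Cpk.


R_bar = (2.708 + 3.92 + 1.809 + 2.639 + 1.085 + 1.462 + 2.668) / 7 = 2.3272857
sigma = R_bar / d2 = 2.3272857 / 1.128 = 2.0631965
Cp = (USL - LSL)/(6*sigma) = (95.0 - 83.9)/(6*2.0631965) = 0.8967
Cpu = (95.0 - 86.2)/(3*2.0631965) = 1.4217
Cpl = (86.2 - 83.9)/(3*2.0631965) = 0.3716
Cpk = min(Cpu, Cpl) = 0.3716

0.3716


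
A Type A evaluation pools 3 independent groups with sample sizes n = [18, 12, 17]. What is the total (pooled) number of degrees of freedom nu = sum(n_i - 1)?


nu = sum_i (n_i - 1)
nu = ((18 - 1) + (12 - 1) + (17 - 1))
nu = 17 + 11 + 16
nu = 44

44


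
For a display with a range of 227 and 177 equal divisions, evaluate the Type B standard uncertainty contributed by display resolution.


resolution = range / divisions
resolution = 227 / 177 = 1.2824859
u_res = resolution / (2*sqrt(3))
u_res = 1.2824859 / 3.4641016
u_res = 0.3702

0.3702


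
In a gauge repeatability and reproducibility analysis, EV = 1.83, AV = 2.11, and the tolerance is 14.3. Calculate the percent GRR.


GRR = sqrt(EV^2 + AV^2) = sqrt(1.83^2 + 2.11^2) = 2.793027
%GRR = GRR / tol * 100 = 2.793027 / 14.3 * 100
%GRR = 19.5317

19.5317


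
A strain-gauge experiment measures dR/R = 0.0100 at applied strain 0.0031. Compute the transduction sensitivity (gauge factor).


GF = (dR/R) / epsilon
= 0.0100 / 0.0031
= 3.2258

3.2258


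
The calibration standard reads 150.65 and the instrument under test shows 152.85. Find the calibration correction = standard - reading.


Correction = standard - reading
= 150.65 - 152.85
= -2.2000

-2.2000


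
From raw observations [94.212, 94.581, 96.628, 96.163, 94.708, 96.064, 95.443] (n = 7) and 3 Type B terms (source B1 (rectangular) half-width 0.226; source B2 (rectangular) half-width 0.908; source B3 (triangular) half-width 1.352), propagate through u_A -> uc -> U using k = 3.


mean = (94.212 + 94.581 + 96.628 + 96.163 + 94.708 + 96.064 + 95.443) / 7 = 95.39985714
s = sqrt(sum((x - mean)^2)/(n-1)) = 0.92139992
u_A = s / sqrt(n) = 0.92139992 / sqrt(7) = 0.34825644
u_B1 = 0.226 / sqrt(3) = 0.13048116
u_B2 = 0.908 / sqrt(3) = 0.52423404
u_B3 = 1.352 / sqrt(6) = 0.55195169
uc = sqrt(0.34825644^2 + 0.13048116^2 + 0.52423404^2 + 0.55195169^2) = 0.84721891
U = k * uc = 3 * 0.84721891
U = 2.5417

2.5417


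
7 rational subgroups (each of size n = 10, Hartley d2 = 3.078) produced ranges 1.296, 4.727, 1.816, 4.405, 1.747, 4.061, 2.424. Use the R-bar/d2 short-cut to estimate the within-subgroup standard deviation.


R_bar = (1.296 + 4.727 + 1.816 + 4.405 + 1.747 + 4.061 + 2.424) / 7
R_bar = 20.476 / 7 = 2.9251429
sigma_hat = R_bar / d2 = 2.9251429 / 3.078 = 0.9503

0.9503


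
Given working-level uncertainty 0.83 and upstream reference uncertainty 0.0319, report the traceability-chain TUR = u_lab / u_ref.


TUR = u_lab / u_ref
= 0.83 / 0.0319
= 26.0188

26.0188


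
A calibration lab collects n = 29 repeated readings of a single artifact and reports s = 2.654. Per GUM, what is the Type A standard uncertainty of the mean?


u_A = s / sqrt(n)
u_A = 2.654 / sqrt(29)
u_A = 2.654 / 5.3851648
u_A = 0.4928

0.4928


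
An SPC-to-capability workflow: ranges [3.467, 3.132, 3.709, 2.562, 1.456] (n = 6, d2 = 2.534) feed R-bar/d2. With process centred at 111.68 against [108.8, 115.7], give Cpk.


R_bar = (3.467 + 3.132 + 3.709 + 2.562 + 1.456) / 5 = 2.8652
sigma = R_bar / d2 = 2.8652 / 2.534 = 1.1307024
Cp = (USL - LSL)/(6*sigma) = (115.7 - 108.8)/(6*1.1307024) = 1.0171
Cpu = (115.7 - 111.68)/(3*1.1307024) = 1.1851
Cpl = (111.68 - 108.8)/(3*1.1307024) = 0.8490
Cpk = min(Cpu, Cpl) = 0.8490

0.8490


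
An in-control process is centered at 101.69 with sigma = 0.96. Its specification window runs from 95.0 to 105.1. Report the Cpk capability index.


Cpu = (USL - mean) / (3*sigma) = (105.1 - 101.69) / (3*0.96) = 1.1840
Cpl = (mean - LSL) / (3*sigma) = (101.69 - 95.0) / (3*0.96) = 2.3229
Cpk = min(Cpu, Cpl) = 1.1840

1.1840


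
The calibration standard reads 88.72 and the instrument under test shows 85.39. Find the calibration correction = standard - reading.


Correction = standard - reading
= 88.72 - 85.39
= 3.3300

3.3300


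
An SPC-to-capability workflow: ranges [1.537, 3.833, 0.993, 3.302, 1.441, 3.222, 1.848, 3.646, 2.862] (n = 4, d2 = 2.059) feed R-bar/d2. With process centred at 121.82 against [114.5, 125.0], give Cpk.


R_bar = (1.537 + 3.833 + 0.993 + 3.302 + 1.441 + 3.222 + 1.848 + 3.646 + 2.862) / 9 = 2.5204444
sigma = R_bar / d2 = 2.5204444 / 2.059 = 1.2241109
Cp = (USL - LSL)/(6*sigma) = (125.0 - 114.5)/(6*1.2241109) = 1.4296
Cpu = (125.0 - 121.82)/(3*1.2241109) = 0.8659
Cpl = (121.82 - 114.5)/(3*1.2241109) = 1.9933
Cpk = min(Cpu, Cpl) = 0.8659

0.8659


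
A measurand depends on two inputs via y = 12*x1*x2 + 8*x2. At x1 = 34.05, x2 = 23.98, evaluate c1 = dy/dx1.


y = 12*x1*x2 + 8*x2
dy/dx1 = 12*x2
Evaluate at x2 = 23.98: c1 = 12 * 23.98
c1 = 287.7600

287.7600


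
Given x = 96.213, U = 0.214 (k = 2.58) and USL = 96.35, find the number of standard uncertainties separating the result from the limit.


u = U / k = 0.214 / 2.58 = 0.082945736
margin = |USL - x| = |96.35 - 96.213| = 0.137
z = margin / u = 0.137 / 0.082945736
z = 1.6517

1.6517


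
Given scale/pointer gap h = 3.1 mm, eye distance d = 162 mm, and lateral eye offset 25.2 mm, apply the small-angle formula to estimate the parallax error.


error = h * offset / d
= 3.1 * 25.2 / 162
= 0.4822

0.4822


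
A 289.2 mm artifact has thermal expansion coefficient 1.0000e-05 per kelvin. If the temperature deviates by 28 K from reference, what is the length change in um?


dL = L * alpha * dT
= 289.2 * 1.0000e-05 * 28
= 0.0809760 mm
dL_um = 0.0809760 * 1000 = 80.9760 um

80.9760


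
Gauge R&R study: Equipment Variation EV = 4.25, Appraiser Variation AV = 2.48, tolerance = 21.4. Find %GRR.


GRR = sqrt(EV^2 + AV^2) = sqrt(4.25^2 + 2.48^2) = 4.9206605
%GRR = GRR / tol * 100 = 4.9206605 / 21.4 * 100
%GRR = 22.9937

22.9937


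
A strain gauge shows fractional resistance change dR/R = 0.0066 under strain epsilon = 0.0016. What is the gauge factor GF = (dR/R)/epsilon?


GF = (dR/R) / epsilon
= 0.0066 / 0.0016
= 4.1250

4.1250


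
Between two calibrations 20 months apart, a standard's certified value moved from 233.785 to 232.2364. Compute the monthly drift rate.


rate = (v2 - v1) / months
= (232.2364 - 233.785) / 20
= -1.5486 / 20
= -0.0774

-0.0774


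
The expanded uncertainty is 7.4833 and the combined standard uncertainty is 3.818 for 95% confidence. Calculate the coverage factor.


k = U / uc
k = 7.4833 / 3.818
k = 1.96

1.96


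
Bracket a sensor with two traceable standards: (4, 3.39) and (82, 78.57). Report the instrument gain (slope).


slope = (y2 - y1) / (x2 - x1)
= (78.57 - 3.39) / (82 - 4)
= 75.1800 / 78
= 0.9638

0.9638


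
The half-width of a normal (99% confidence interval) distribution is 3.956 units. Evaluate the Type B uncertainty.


u_B = half_width / 2.576
u_B = 3.956 / 2.576
u_B = 1.5357

1.5357


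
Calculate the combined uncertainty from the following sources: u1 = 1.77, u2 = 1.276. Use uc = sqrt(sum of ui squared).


uc = sqrt(1.77^2 + 1.276^2)
uc = sqrt(4.761076)
uc = 2.1820

2.1820


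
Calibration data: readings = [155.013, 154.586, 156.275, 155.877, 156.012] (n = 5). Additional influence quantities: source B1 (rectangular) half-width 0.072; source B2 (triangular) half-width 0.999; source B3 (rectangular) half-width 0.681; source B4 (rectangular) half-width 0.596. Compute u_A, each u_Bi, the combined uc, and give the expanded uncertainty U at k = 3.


mean = (155.013 + 154.586 + 156.275 + 155.877 + 156.012) / 5 = 155.5526
s = sqrt(sum((x - mean)^2)/(n-1)) = 0.71826687
u_A = s / sqrt(n) = 0.71826687 / sqrt(5) = 0.32121871
u_B1 = 0.072 / sqrt(3) = 0.041569219
u_B2 = 0.999 / sqrt(6) = 0.40784004
u_B3 = 0.681 / sqrt(3) = 0.39317553
u_B4 = 0.596 / sqrt(3) = 0.34410076
uc = sqrt(0.32121871^2 + 0.041569219^2 + 0.40784004^2 + 0.39317553^2 + 0.34410076^2) = 0.73772304
U = k * uc = 3 * 0.73772304
U = 2.2132

2.2132


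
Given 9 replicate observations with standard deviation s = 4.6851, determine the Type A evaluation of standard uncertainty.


u_A = s / sqrt(n)
u_A = 4.6851 / sqrt(9)
u_A = 4.6851 / 3
u_A = 1.5617

1.5617


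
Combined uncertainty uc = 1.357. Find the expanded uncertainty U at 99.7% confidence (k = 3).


U = k * uc
U = 3 * 1.357
U = 4.0710

4.0710


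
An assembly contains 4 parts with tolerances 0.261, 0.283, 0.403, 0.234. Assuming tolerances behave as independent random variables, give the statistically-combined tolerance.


RSS = sqrt(0.261^2 + 0.283^2 + 0.403^2 + 0.234^2)
= sqrt(0.365375)
= 0.6045

0.6045


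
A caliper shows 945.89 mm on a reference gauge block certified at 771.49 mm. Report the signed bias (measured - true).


Systematic error = measured - true
= 945.89 - 771.49
= 174.4000

174.4000


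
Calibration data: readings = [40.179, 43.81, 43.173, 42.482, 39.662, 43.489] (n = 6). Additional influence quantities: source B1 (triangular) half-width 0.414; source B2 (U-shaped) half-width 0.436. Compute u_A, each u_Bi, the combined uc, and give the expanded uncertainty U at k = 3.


mean = (40.179 + 43.81 + 43.173 + 42.482 + 39.662 + 43.489) / 6 = 42.1325
s = sqrt(sum((x - mean)^2)/(n-1)) = 1.7764246
u_A = s / sqrt(n) = 1.7764246 / sqrt(6) = 0.72522231
u_B1 = 0.414 / sqrt(6) = 0.16901479
u_B2 = 0.436 / sqrt(2) = 0.30829856
uc = sqrt(0.72522231^2 + 0.16901479^2 + 0.30829856^2) = 0.80595372
U = k * uc = 3 * 0.80595372
U = 2.4179

2.4179


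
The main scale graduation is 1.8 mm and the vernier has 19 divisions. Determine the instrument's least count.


LC = MSD / n_div
= 1.8 / 19
= 0.0947

0.0947


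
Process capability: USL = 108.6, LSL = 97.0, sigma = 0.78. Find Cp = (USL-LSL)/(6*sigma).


Cp = (USL - LSL) / (6 * sigma)
= (108.6 - 97.0) / (6 * 0.78)
= 11.6000 / 4.6800
= 2.4786

2.4786


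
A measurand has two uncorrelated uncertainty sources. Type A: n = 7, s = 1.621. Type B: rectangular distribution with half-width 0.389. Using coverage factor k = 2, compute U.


u_A = s / sqrt(n) = 1.621 / sqrt(7) = 0.61268041
u_B = half_width / sqrt(3) = 0.389 / sqrt(3) = 0.22458925
uc = sqrt(u_A^2 + u_B^2) = sqrt(0.61268041^2 + 0.22458925^2) = 0.65254702
U = k * uc = 2 * 0.65254702
U = 1.3051

1.3051


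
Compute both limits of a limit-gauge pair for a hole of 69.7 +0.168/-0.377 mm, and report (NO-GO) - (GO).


GO = nominal - lower_tol (smallest hole = maximum material condition)
GO = 69.7 - 0.377 = 69.323
NO-GO = nominal + upper_tol (largest hole = least material condition)
NO-GO = 69.7 + 0.168 = 69.868
spread = NO-GO - GO = 69.868 - 69.323 = 0.5450

0.5450


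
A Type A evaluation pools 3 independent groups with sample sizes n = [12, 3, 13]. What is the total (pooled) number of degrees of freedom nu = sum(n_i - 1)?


nu = sum_i (n_i - 1)
nu = ((12 - 1) + (3 - 1) + (13 - 1))
nu = 11 + 2 + 12
nu = 25

25


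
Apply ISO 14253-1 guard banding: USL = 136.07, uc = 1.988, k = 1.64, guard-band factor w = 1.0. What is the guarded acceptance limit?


U = k * uc = 1.64 * 1.988 = 3.26032
guard band g = w * U = 1.0 * 3.26032 = 3.26032
AL = USL - g = 136.07 - 3.26032
AL = 132.8097

132.8097


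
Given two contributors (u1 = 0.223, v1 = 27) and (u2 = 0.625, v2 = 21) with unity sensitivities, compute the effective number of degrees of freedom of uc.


uc = sqrt(u1^2 + u2^2) = sqrt(0.223^2 + 0.625^2) = 0.66359174
v_eff = uc^4 / (u1^4/v1 + u2^4/v2)
= 0.66359174^4 / (0.223^4/27 + 0.625^4/21)
= 0.19391164 / 0.0073576816
v_eff = 26.3550

26.3550


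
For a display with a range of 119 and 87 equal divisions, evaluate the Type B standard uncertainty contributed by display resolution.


resolution = range / divisions
resolution = 119 / 87 = 1.3678161
u_res = resolution / (2*sqrt(3))
u_res = 1.3678161 / 3.4641016
u_res = 0.3949

0.3949


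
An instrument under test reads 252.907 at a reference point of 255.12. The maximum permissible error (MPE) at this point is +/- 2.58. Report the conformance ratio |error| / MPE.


e = indication - reference = 252.907 - 255.12 = -2.2130
|e| = 2.2130
ratio = |e| / MPE = 2.2130 / 2.58
ratio = 0.8578

0.8578


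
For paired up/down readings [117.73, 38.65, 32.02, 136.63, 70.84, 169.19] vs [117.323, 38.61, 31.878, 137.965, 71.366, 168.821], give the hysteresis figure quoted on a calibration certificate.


|117.73 - 117.323| = 0.4070
|38.65 - 38.61| = 0.0400
|32.02 - 31.878| = 0.1420
|136.63 - 137.965| = 1.3350
|70.84 - 71.366| = 0.5260
|169.19 - 168.821| = 0.3690
hysteresis = max(diffs) = 1.3350

1.3350


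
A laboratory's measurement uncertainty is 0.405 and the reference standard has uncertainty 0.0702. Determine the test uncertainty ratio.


TUR = u_lab / u_ref
= 0.405 / 0.0702
= 5.7692

5.7692


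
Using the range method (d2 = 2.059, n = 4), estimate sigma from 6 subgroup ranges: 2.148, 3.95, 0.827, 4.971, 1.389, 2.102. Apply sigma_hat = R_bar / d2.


R_bar = (2.148 + 3.95 + 0.827 + 4.971 + 1.389 + 2.102) / 6
R_bar = 15.387 / 6 = 2.5645
sigma_hat = R_bar / d2 = 2.5645 / 2.059 = 1.2455

1.2455


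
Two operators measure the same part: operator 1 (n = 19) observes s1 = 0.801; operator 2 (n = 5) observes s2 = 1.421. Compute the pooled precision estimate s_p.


s_p = sqrt(((n1-1)*s1^2 + (n2-1)*s2^2) / (n1+n2-2))
numerator = (19-1)*0.801^2 + (5-1)*1.421^2 = 11.548818 + 8.076964 = 19.625782
denominator = 19 + 5 - 2 = 22
s_p^2 = 19.625782 / 22 = 0.892081
s_p = sqrt(0.892081) = 0.9445

0.9445


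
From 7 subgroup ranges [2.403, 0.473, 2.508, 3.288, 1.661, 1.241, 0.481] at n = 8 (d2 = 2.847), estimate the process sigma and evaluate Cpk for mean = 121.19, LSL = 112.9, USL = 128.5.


R_bar = (2.403 + 0.473 + 2.508 + 3.288 + 1.661 + 1.241 + 0.481) / 7 = 1.7221429
sigma = R_bar / d2 = 1.7221429 / 2.847 = 0.6048974
Cp = (USL - LSL)/(6*sigma) = (128.5 - 112.9)/(6*0.6048974) = 4.2982
Cpu = (128.5 - 121.19)/(3*0.6048974) = 4.0282
Cpl = (121.19 - 112.9)/(3*0.6048974) = 4.5683
Cpk = min(Cpu, Cpl) = 4.0282

4.0282


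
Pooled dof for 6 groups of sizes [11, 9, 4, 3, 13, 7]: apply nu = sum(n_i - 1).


nu = sum_i (n_i - 1)
nu = ((11 - 1) + (9 - 1) + (4 - 1) + (3 - 1) + (13 - 1) + (7 - 1))
nu = 10 + 8 + 3 + 2 + 12 + 6
nu = 41

41


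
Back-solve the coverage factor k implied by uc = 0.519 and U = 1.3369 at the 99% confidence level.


k = U / uc
k = 1.3369 / 0.519
k = 2.576

2.576


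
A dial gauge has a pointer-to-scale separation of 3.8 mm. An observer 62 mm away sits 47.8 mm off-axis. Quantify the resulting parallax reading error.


error = h * offset / d
= 3.8 * 47.8 / 62
= 2.9297

2.9297


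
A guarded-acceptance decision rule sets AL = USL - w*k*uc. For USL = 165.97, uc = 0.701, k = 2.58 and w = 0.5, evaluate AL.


U = k * uc = 2.58 * 0.701 = 1.80858
guard band g = w * U = 0.5 * 1.80858 = 0.90429
AL = USL - g = 165.97 - 0.90429
AL = 165.0657

165.0657


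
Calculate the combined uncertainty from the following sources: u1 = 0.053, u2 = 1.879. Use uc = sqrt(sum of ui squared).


uc = sqrt(0.053^2 + 1.879^2)
uc = sqrt(3.53345)
uc = 1.8797

1.8797


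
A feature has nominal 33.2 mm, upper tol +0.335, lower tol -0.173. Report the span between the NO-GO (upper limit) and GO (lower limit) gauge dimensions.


GO = nominal - lower_tol (smallest hole = maximum material condition)
GO = 33.2 - 0.173 = 33.027
NO-GO = nominal + upper_tol (largest hole = least material condition)
NO-GO = 33.2 + 0.335 = 33.535
spread = NO-GO - GO = 33.535 - 33.027 = 0.5080

0.5080


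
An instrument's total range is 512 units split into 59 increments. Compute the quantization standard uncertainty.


resolution = range / divisions
resolution = 512 / 59 = 8.6779661
u_res = resolution / (2*sqrt(3))
u_res = 8.6779661 / 3.4641016
u_res = 2.5051

2.5051


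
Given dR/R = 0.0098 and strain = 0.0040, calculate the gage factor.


GF = (dR/R) / epsilon
= 0.0098 / 0.0040
= 2.4500

2.4500


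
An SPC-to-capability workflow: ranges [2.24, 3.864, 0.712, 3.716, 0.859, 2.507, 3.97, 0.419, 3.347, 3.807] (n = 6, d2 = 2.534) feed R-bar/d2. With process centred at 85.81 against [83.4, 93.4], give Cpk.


R_bar = (2.24 + 3.864 + 0.712 + 3.716 + 0.859 + 2.507 + 3.97 + 0.419 + 3.347 + 3.807) / 10 = 2.5441
sigma = R_bar / d2 = 2.5441 / 2.534 = 1.0039858
Cp = (USL - LSL)/(6*sigma) = (93.4 - 83.4)/(6*1.0039858) = 1.6601
Cpu = (93.4 - 85.81)/(3*1.0039858) = 2.5200
Cpl = (85.81 - 83.4)/(3*1.0039858) = 0.8001
Cpk = min(Cpu, Cpl) = 0.8001

0.8001


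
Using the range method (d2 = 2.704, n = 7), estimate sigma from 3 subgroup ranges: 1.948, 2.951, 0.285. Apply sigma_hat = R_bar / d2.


R_bar = (1.948 + 2.951 + 0.285) / 3
R_bar = 5.184 / 3 = 1.728
sigma_hat = R_bar / d2 = 1.728 / 2.704 = 0.6391

0.6391


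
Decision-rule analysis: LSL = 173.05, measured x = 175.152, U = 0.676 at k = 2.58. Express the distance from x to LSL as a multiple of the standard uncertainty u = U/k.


u = U / k = 0.676 / 2.58 = 0.2620155
margin = |LSL - x| = |173.05 - 175.152| = 2.102
z = margin / u = 2.102 / 0.2620155
z = 8.0224

8.0224


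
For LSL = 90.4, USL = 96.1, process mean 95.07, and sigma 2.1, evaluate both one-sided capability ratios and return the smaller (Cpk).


Cpu = (USL - mean) / (3*sigma) = (96.1 - 95.07) / (3*2.1) = 0.1635
Cpl = (mean - LSL) / (3*sigma) = (95.07 - 90.4) / (3*2.1) = 0.7413
Cpk = min(Cpu, Cpl) = 0.1635

0.1635


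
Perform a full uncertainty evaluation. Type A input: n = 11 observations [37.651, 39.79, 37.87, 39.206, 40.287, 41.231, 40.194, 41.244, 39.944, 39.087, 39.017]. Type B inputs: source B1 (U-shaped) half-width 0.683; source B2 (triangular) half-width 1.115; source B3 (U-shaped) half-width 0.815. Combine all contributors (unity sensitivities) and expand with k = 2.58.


mean = (37.651 + 39.79 + 37.87 + 39.206 + 40.287 + 41.231 + 40.194 + 41.244 + 39.944 + 39.087 + 39.017) / 11 = 39.59281818
s = sqrt(sum((x - mean)^2)/(n-1)) = 1.1786164
u_A = s / sqrt(n) = 1.1786164 / sqrt(11) = 0.35536622
u_B1 = 0.683 / sqrt(2) = 0.48295393
u_B2 = 1.115 / sqrt(6) = 0.45519684
u_B3 = 0.815 / sqrt(2) = 0.57629203
uc = sqrt(0.35536622^2 + 0.48295393^2 + 0.45519684^2 + 0.57629203^2) = 0.94807506
U = k * uc = 2.58 * 0.94807506
U = 2.4460

2.4460


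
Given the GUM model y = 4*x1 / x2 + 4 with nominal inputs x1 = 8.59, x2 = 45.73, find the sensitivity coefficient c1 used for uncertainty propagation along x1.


y = 4*x1 / x2 + 4
dy/dx1 = 4/x2
Evaluate at x2 = 45.73: c1 = 4 / 45.73
c1 = 0.0875

0.0875


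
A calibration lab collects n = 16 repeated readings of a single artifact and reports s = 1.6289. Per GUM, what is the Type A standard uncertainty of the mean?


u_A = s / sqrt(n)
u_A = 1.6289 / sqrt(16)
u_A = 1.6289 / 4
u_A = 0.4072

0.4072


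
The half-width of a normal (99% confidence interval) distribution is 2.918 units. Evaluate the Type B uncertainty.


u_B = half_width / 2.576
u_B = 2.918 / 2.576
u_B = 1.1328

1.1328


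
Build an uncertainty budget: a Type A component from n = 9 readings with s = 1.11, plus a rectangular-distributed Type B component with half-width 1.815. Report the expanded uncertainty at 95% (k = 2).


u_A = s / sqrt(n) = 1.11 / sqrt(9) = 0.37
u_B = half_width / sqrt(3) = 1.815 / sqrt(3) = 1.0478907
uc = sqrt(u_A^2 + u_B^2) = sqrt(0.37^2 + 1.0478907^2) = 1.1112943
U = k * uc = 2 * 1.1112943
U = 2.2226

2.2226


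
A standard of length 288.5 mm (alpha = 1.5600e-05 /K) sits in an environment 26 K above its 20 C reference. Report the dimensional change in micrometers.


dL = L * alpha * dT
= 288.5 * 1.5600e-05 * 26
= 0.1170156 mm
dL_um = 0.1170156 * 1000 = 117.0156 um

117.0156


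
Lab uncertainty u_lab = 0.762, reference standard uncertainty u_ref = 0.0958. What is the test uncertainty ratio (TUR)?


TUR = u_lab / u_ref
= 0.762 / 0.0958
= 7.9541

7.9541


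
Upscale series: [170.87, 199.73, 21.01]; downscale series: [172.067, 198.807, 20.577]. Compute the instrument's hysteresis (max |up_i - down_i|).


|170.87 - 172.067| = 1.1970
|199.73 - 198.807| = 0.9230
|21.01 - 20.577| = 0.4330
hysteresis = max(diffs) = 1.1970

1.1970


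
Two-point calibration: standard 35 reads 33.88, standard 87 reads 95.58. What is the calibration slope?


slope = (y2 - y1) / (x2 - x1)
= (95.58 - 33.88) / (87 - 35)
= 61.7000 / 52
= 1.1865

1.1865


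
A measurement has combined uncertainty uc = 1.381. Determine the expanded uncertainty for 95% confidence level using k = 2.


U = k * uc
U = 2 * 1.381
U = 2.7620

2.7620


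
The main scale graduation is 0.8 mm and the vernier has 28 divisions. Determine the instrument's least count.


LC = MSD / n_div
= 0.8 / 28
= 0.0286

0.0286


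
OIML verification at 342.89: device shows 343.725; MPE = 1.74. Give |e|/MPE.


e = indication - reference = 343.725 - 342.89 = 0.8350
|e| = 0.8350
ratio = |e| / MPE = 0.8350 / 1.74
ratio = 0.4799

0.4799


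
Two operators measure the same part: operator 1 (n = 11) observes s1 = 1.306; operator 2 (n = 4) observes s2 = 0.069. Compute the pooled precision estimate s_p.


s_p = sqrt(((n1-1)*s1^2 + (n2-1)*s2^2) / (n1+n2-2))
numerator = (11-1)*1.306^2 + (4-1)*0.069^2 = 17.05636 + 0.014283 = 17.070643
denominator = 11 + 4 - 2 = 13
s_p^2 = 17.070643 / 13 = 1.3131264
s_p = sqrt(1.3131264) = 1.1459

1.1459


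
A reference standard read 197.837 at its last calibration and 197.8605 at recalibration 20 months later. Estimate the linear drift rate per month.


rate = (v2 - v1) / months
= (197.8605 - 197.837) / 20
= 0.0235 / 20
= 0.0012

0.0012


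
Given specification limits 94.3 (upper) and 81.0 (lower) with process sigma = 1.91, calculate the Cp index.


Cp = (USL - LSL) / (6 * sigma)
= (94.3 - 81.0) / (6 * 1.91)
= 13.3000 / 11.4600
= 1.1606

1.1606


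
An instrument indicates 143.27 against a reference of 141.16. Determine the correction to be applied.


Correction = standard - reading
= 141.16 - 143.27
= -2.1100

-2.1100


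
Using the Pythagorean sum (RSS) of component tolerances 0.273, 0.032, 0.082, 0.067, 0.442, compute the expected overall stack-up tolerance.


RSS = sqrt(0.273^2 + 0.032^2 + 0.082^2 + 0.067^2 + 0.442^2)
= sqrt(0.28213)
= 0.5312

0.5312


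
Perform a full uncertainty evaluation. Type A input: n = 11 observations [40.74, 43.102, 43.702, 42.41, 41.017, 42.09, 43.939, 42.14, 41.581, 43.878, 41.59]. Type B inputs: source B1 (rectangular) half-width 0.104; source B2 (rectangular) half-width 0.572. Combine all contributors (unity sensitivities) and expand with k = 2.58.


mean = (40.74 + 43.102 + 43.702 + 42.41 + 41.017 + 42.09 + 43.939 + 42.14 + 41.581 + 43.878 + 41.59) / 11 = 42.38081818
s = sqrt(sum((x - mean)^2)/(n-1)) = 1.1356019
u_A = s / sqrt(n) = 1.1356019 / sqrt(11) = 0.34239686
u_B1 = 0.104 / sqrt(3) = 0.060044428
u_B2 = 0.572 / sqrt(3) = 0.33024435
uc = sqrt(0.34239686^2 + 0.060044428^2 + 0.33024435^2) = 0.47948125
U = k * uc = 2.58 * 0.47948125
U = 1.2371

1.2371


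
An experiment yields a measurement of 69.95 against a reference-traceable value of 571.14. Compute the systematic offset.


Systematic error = measured - true
= 69.95 - 571.14
= -501.1900

-501.1900


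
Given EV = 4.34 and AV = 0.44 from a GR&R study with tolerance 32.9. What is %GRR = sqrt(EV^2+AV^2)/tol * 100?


GRR = sqrt(EV^2 + AV^2) = sqrt(4.34^2 + 0.44^2) = 4.3622471
%GRR = GRR / tol * 100 = 4.3622471 / 32.9 * 100
%GRR = 13.2591

13.2591


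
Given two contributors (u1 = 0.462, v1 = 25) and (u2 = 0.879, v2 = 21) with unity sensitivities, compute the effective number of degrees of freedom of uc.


uc = sqrt(u1^2 + u2^2) = sqrt(0.462^2 + 0.879^2) = 0.99301813
v_eff = uc^4 / (u1^4/v1 + u2^4/v2)
= 0.99301813^4 / (0.462^4/25 + 0.879^4/21)
= 0.97236364 / 0.030249672
v_eff = 32.1446

32.1446


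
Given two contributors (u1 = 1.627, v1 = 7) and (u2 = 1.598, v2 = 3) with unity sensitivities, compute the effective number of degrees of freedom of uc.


uc = sqrt(u1^2 + u2^2) = sqrt(1.627^2 + 1.598^2) = 2.2805116
v_eff = uc^4 / (u1^4/v1 + u2^4/v2)
= 2.2805116^4 / (1.627^4/7 + 1.598^4/3)
= 27.047625 / 3.1746728
v_eff = 8.5198

8.5198


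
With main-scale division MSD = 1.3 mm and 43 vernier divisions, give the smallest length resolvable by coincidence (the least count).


LC = MSD / n_div
= 1.3 / 43
= 0.0302

0.0302


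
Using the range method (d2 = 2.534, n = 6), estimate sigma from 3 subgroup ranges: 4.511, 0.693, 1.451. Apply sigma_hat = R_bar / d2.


R_bar = (4.511 + 0.693 + 1.451) / 3
R_bar = 6.655 / 3 = 2.2183333
sigma_hat = R_bar / d2 = 2.2183333 / 2.534 = 0.8754

0.8754


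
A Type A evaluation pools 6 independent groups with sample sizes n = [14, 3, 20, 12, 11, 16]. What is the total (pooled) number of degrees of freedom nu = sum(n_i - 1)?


nu = sum_i (n_i - 1)
nu = ((14 - 1) + (3 - 1) + (20 - 1) + (12 - 1) + (11 - 1) + (16 - 1))
nu = 13 + 2 + 19 + 11 + 10 + 15
nu = 70

70


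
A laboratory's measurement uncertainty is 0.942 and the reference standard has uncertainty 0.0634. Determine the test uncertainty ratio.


TUR = u_lab / u_ref
= 0.942 / 0.0634
= 14.8580

14.8580


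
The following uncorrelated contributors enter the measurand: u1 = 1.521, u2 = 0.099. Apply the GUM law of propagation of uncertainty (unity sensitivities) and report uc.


uc = sqrt(1.521^2 + 0.099^2)
uc = sqrt(2.323242)
uc = 1.5242

1.5242


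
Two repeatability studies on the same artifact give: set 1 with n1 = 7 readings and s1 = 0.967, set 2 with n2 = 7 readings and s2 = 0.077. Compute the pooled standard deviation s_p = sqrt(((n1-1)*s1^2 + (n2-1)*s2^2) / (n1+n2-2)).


s_p = sqrt(((n1-1)*s1^2 + (n2-1)*s2^2) / (n1+n2-2))
numerator = (7-1)*0.967^2 + (7-1)*0.077^2 = 5.610534 + 0.035574 = 5.646108
denominator = 7 + 7 - 2 = 12
s_p^2 = 5.646108 / 12 = 0.470509
s_p = sqrt(0.470509) = 0.6859

0.6859


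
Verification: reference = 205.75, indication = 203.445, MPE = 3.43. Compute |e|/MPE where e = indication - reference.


e = indication - reference = 203.445 - 205.75 = -2.3050
|e| = 2.3050
ratio = |e| / MPE = 2.3050 / 3.43
ratio = 0.6720

0.6720


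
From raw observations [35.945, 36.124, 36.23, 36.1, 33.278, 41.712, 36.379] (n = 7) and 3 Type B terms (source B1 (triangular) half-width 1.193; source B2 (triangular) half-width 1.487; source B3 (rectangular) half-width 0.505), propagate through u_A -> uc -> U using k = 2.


mean = (35.945 + 36.124 + 36.23 + 36.1 + 33.278 + 41.712 + 36.379) / 7 = 36.53828571
s = sqrt(sum((x - mean)^2)/(n-1)) = 2.5243121
u_A = s / sqrt(n) = 2.5243121 / sqrt(7) = 0.95410029
u_B1 = 1.193 / sqrt(6) = 0.48704021
u_B2 = 1.487 / sqrt(6) = 0.60706521
u_B3 = 0.505 / sqrt(3) = 0.29156189
uc = sqrt(0.95410029^2 + 0.48704021^2 + 0.60706521^2 + 0.29156189^2) = 1.2653268
U = k * uc = 2 * 1.2653268
U = 2.5307

2.5307


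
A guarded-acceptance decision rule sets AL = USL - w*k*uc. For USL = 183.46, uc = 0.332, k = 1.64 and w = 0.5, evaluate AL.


U = k * uc = 1.64 * 0.332 = 0.54448
guard band g = w * U = 0.5 * 0.54448 = 0.27224
AL = USL - g = 183.46 - 0.27224
AL = 183.1878

183.1878


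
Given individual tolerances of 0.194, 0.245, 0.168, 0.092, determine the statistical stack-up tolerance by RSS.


RSS = sqrt(0.194^2 + 0.245^2 + 0.168^2 + 0.092^2)
= sqrt(0.134349)
= 0.3665

0.3665


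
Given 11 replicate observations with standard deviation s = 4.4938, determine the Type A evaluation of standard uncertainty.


u_A = s / sqrt(n)
u_A = 4.4938 / sqrt(11)
u_A = 4.4938 / 3.3166248
u_A = 1.3549

1.3549


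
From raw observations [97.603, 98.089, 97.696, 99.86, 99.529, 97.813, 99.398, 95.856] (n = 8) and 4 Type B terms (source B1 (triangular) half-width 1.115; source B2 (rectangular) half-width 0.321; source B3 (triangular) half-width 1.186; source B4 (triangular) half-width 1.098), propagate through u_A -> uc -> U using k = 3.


mean = (97.603 + 98.089 + 97.696 + 99.86 + 99.529 + 97.813 + 99.398 + 95.856) / 8 = 98.2305
s = sqrt(sum((x - mean)^2)/(n-1)) = 1.3210631
u_A = s / sqrt(n) = 1.3210631 / sqrt(8) = 0.46706634
u_B1 = 1.115 / sqrt(6) = 0.45519684
u_B2 = 0.321 / sqrt(3) = 0.18532944
u_B3 = 1.186 / sqrt(6) = 0.48418247
u_B4 = 1.098 / sqrt(6) = 0.44825662
uc = sqrt(0.46706634^2 + 0.45519684^2 + 0.18532944^2 + 0.48418247^2 + 0.44825662^2) = 0.94608075
U = k * uc = 3 * 0.94608075
U = 2.8382

2.8382


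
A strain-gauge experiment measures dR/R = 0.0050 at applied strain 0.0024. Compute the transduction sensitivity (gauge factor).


GF = (dR/R) / epsilon
= 0.0050 / 0.0024
= 2.0833

2.0833


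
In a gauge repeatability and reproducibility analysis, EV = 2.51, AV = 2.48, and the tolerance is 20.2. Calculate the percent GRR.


GRR = sqrt(EV^2 + AV^2) = sqrt(2.51^2 + 2.48^2) = 3.5285266
%GRR = GRR / tol * 100 = 3.5285266 / 20.2 * 100
%GRR = 17.4680

17.4680


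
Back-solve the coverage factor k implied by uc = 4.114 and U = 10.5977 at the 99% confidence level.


k = U / uc
k = 10.5977 / 4.114
k = 2.576

2.576


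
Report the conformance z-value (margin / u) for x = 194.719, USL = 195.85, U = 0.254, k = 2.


u = U / k = 0.254 / 2 = 0.127
margin = |USL - x| = |195.85 - 194.719| = 1.131
z = margin / u = 1.131 / 0.127
z = 8.9055

8.9055


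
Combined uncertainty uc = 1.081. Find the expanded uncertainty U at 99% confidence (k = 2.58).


U = k * uc
U = 2.58 * 1.081
U = 2.7890

2.7890


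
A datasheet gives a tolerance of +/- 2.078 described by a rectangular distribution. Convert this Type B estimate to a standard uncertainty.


u_B = half_width / sqrt(3)
u_B = 2.078 / 1.7320508
u_B = 1.1997

1.1997


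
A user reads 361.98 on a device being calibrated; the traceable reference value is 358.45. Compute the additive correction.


Correction = standard - reading
= 358.45 - 361.98
= -3.5300

-3.5300


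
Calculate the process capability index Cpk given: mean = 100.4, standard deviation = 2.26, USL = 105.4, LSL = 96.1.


Cpu = (USL - mean) / (3*sigma) = (105.4 - 100.4) / (3*2.26) = 0.7375
Cpl = (mean - LSL) / (3*sigma) = (100.4 - 96.1) / (3*2.26) = 0.6342
Cpk = min(Cpu, Cpl) = 0.6342

0.6342


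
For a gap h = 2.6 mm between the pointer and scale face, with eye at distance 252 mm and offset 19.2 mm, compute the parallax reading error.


error = h * offset / d
= 2.6 * 19.2 / 252
= 0.1981

0.1981


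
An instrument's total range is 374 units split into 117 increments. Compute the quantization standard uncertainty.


resolution = range / divisions
resolution = 374 / 117 = 3.1965812
u_res = resolution / (2*sqrt(3))
u_res = 3.1965812 / 3.4641016
u_res = 0.9228

0.9228


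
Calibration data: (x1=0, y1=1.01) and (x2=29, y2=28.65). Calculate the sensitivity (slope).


slope = (y2 - y1) / (x2 - x1)
= (28.65 - 1.01) / (29 - 0)
= 27.6400 / 29
= 0.9531

0.9531


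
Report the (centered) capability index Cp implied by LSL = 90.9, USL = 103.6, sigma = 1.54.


Cp = (USL - LSL) / (6 * sigma)
= (103.6 - 90.9) / (6 * 1.54)
= 12.7000 / 9.2400
= 1.3745

1.3745


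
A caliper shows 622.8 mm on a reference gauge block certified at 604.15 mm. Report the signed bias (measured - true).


Systematic error = measured - true
= 622.8 - 604.15
= 18.6500

18.6500


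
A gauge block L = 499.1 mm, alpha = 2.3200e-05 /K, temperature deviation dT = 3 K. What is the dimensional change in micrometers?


dL = L * alpha * dT
= 499.1 * 2.3200e-05 * 3
= 0.0347374 mm
dL_um = 0.0347374 * 1000 = 34.7374 um

34.7374


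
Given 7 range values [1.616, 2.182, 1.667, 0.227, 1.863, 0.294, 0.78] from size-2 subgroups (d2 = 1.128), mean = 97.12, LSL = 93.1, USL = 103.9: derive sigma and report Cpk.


R_bar = (1.616 + 2.182 + 1.667 + 0.227 + 1.863 + 0.294 + 0.78) / 7 = 1.2327143
sigma = R_bar / d2 = 1.2327143 / 1.128 = 1.0928318
Cp = (USL - LSL)/(6*sigma) = (103.9 - 93.1)/(6*1.0928318) = 1.6471
Cpu = (103.9 - 97.12)/(3*1.0928318) = 2.0680
Cpl = (97.12 - 93.1)/(3*1.0928318) = 1.2262
Cpk = min(Cpu, Cpl) = 1.2262

1.2262


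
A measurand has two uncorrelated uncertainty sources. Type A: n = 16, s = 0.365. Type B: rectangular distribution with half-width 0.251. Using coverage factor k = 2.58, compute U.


u_A = s / sqrt(n) = 0.365 / sqrt(16) = 0.09125
u_B = half_width / sqrt(3) = 0.251 / sqrt(3) = 0.14491492
uc = sqrt(u_A^2 + u_B^2) = sqrt(0.09125^2 + 0.14491492^2) = 0.17125098
U = k * uc = 2.58 * 0.17125098
U = 0.4418

0.4418


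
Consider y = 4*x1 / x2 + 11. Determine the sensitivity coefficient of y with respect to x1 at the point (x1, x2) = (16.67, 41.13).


y = 4*x1 / x2 + 11
dy/dx1 = 4/x2
Evaluate at x2 = 41.13: c1 = 4 / 41.13
c1 = 0.0973

0.0973


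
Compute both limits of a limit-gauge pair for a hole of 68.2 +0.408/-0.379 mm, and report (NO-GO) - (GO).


GO = nominal - lower_tol (smallest hole = maximum material condition)
GO = 68.2 - 0.379 = 67.821
NO-GO = nominal + upper_tol (largest hole = least material condition)
NO-GO = 68.2 + 0.408 = 68.608
spread = NO-GO - GO = 68.608 - 67.821 = 0.7870

0.7870


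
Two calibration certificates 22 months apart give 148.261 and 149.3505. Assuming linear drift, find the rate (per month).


rate = (v2 - v1) / months
= (149.3505 - 148.261) / 22
= 1.0895 / 22
= 0.0495

0.0495


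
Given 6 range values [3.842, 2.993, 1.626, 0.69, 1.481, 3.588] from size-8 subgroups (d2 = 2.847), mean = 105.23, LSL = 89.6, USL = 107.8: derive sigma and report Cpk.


R_bar = (3.842 + 2.993 + 1.626 + 0.69 + 1.481 + 3.588) / 6 = 2.37
sigma = R_bar / d2 = 2.37 / 2.847 = 0.83245522
Cp = (USL - LSL)/(6*sigma) = (107.8 - 89.6)/(6*0.83245522) = 3.6438
Cpu = (107.8 - 105.23)/(3*0.83245522) = 1.0291
Cpl = (105.23 - 89.6)/(3*0.83245522) = 6.2586
Cpk = min(Cpu, Cpl) = 1.0291

1.0291


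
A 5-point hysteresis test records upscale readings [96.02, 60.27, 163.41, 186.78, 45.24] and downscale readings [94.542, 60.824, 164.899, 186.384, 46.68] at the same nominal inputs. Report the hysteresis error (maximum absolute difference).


|96.02 - 94.542| = 1.4780
|60.27 - 60.824| = 0.5540
|163.41 - 164.899| = 1.4890
|186.78 - 186.384| = 0.3960
|45.24 - 46.68| = 1.4400
hysteresis = max(diffs) = 1.4890

1.4890


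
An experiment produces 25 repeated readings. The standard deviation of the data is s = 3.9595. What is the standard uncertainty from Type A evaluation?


u_A = s / sqrt(n)
u_A = 3.9595 / sqrt(25)
u_A = 3.9595 / 5
u_A = 0.7919

0.7919


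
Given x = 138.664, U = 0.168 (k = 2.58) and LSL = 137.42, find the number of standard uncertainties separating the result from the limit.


u = U / k = 0.168 / 2.58 = 0.065116279
margin = |LSL - x| = |137.42 - 138.664| = 1.244
z = margin / u = 1.244 / 0.065116279
z = 19.1043

19.1043


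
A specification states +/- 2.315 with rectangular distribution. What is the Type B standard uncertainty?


u_B = half_width / sqrt(3)
u_B = 2.315 / 1.7320508
u_B = 1.3366

1.3366


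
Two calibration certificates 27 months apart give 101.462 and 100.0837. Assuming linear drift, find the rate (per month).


rate = (v2 - v1) / months
= (100.0837 - 101.462) / 27
= -1.3783 / 27
= -0.0510

-0.0510


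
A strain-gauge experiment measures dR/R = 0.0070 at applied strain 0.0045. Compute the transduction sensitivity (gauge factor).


GF = (dR/R) / epsilon
= 0.0070 / 0.0045
= 1.5556

1.5556


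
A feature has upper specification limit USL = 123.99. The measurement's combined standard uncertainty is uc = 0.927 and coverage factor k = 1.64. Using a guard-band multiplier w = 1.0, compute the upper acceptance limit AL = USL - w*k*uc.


U = k * uc = 1.64 * 0.927 = 1.52028
guard band g = w * U = 1.0 * 1.52028 = 1.52028
AL = USL - g = 123.99 - 1.52028
AL = 122.4697

122.4697


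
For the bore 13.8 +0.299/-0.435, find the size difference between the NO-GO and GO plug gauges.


GO = nominal - lower_tol (smallest hole = maximum material condition)
GO = 13.8 - 0.435 = 13.365
NO-GO = nominal + upper_tol (largest hole = least material condition)
NO-GO = 13.8 + 0.299 = 14.099
spread = NO-GO - GO = 14.099 - 13.365 = 0.7340

0.7340


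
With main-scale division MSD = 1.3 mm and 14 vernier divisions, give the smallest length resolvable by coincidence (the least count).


LC = MSD / n_div
= 1.3 / 14
= 0.0929

0.0929


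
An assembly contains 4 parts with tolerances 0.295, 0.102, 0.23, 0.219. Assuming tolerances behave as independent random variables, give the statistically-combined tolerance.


RSS = sqrt(0.295^2 + 0.102^2 + 0.23^2 + 0.219^2)
= sqrt(0.19829)
= 0.4453

0.4453
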